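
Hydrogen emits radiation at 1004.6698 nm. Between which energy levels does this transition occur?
n = 7 → n = 3

First, find the photon energy from the wavelength (hc = 1239.84 eV·nm):
E = hc/λ = 1239.84 eV·nm / 1004.6698 nm = 1.2340771 eV

The energy levels of hydrogen satisfy E_n = -13.6057 / n² eV, so an emission n_i → n_f releases
ΔE = 13.6057 × (1/n_f² − 1/n_i²) eV.

Setting ΔE equal to the photon energy:
1/n_f² − 1/n_i² = 1.2340771 / 13.6057 = 0.090702948

Since 1/n_i² must be positive, we need 1/n_f² > 0.090702948, i.e. n_f ≤ 3. For each allowed n_f, solve n_i = (1/n_f² − 0.090702948)^(−1/2) and check whether it is a whole number:
  n_f = 1: 1/n_i² = 1.000000000 − 0.090702948 = 0.909297052 → n_i = 1.049  (not an integer) ✗
  n_f = 2: 1/n_i² = 0.250000000 − 0.090702948 = 0.159297052 → n_i = 2.506  (not an integer) ✗
  n_f = 3: 1/n_i² = 0.111111111 − 0.090702948 = 0.020408163 → n_i = 7.000  → integer, n_i = 7 ✓

Only n_f = 3 gives an integer upper level, n_i = 7.

The transition is from n = 7 to n = 3 (emission).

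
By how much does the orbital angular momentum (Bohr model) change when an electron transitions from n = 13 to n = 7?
6.327e-34 J·s (or 6ℏ)

In the Bohr model, L_n = nℏ where ℏ = 1.05457e-34 J·s.

L_13 = 13ℏ = 1.37094e-33 J·s
L_7 = 7ℏ = 7.38199e-34 J·s

ΔL = L_13 - L_7 = (13 - 7)ℏ = 6ℏ
ΔL = 6 × 1.05457e-34 J·s = 6.327e-34 J·s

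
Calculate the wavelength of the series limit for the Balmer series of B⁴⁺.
14.58024 nm

The series limit corresponds to the transition from n = ∞ to n = 2.
This is the highest energy (shortest wavelength) transition in the Balmer series.

E_∞ = 0 eV
E_2 = -13.6057 × 5² / 2² = -85.0356250 eV

Energy at series limit:
ΔE = E_∞ - E_2 = 0 - (-85.0356250) = 85.0356250 eV
λ = hc/E = 1239.84 eV·nm / 85.0356250 eV = 14.58024 nm

This energy equals the ionization energy from the n = 2 state of B⁴⁺.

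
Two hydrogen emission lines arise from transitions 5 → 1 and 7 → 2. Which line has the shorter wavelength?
5 → 1

Calculate the energy for each transition:

Transition 5 → 1:
ΔE₁ = |E_1 - E_5| = |-13.6057/1² - (-13.6057/5²)|
ΔE₁ = |-13.6057000000 - (-0.5442280000)| = 13.0614720 eV

Transition 7 → 2:
ΔE₂ = |E_2 - E_7| = |-13.6057/2² - (-13.6057/7²)|
ΔE₂ = |-3.4014250000 - (-0.2776673469)| = 3.1237577 eV

Since 13.0614720 eV > 3.1237577 eV, the transition 5 → 1 emits the more energetic photon.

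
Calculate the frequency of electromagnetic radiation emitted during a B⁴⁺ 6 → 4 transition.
2.8558e+15 Hz

First, find the transition energy:
E_6 = -13.6057 × 5² / 6² = -9.4484028 eV
E_4 = -13.6057 × 5² / 4² = -21.2589063 eV
|ΔE| = |E_4 - E_6| = 11.8105035 eV

Convert to Joules: E = 11.8105035 eV × (1.602177 × 10⁻¹⁹ J/eV) = 1.892252e-18 J

Using E = hf:
f = E/h = 1.892252e-18 J / (6.62607 × 10⁻³⁴ J·s)
f = 2.8558e+15 Hz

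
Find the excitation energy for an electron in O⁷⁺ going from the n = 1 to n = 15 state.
866.895 eV

The energy levels of a hydrogen-like atom are E_n = -13.6057 Z² eV / n².

Energy at n = 1: E_1 = -13.6057 × 8² / 1² = -870.764800 eV
Energy at n = 15: E_15 = -13.6057 × 8² / 15² = -3.870066 eV

The excitation energy is the difference:
ΔE = E_15 - E_1
ΔE = -3.870066 - (-870.764800)
ΔE = 866.895 eV

Since this is positive, energy must be absorbed (photon absorption).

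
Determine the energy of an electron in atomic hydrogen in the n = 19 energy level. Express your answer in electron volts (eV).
-0.038 eV

The energy levels of a hydrogen-like atom are given by:
E_n = -13.6057 eV / n²

For n = 19:
E_19 = -13.6057 eV / 19²
E_19 = -13.6057 eV / 361
E_19 = -0.038 eV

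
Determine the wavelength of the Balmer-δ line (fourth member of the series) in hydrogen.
410.069 nm

The lines of a series are numbered from the longest wavelength (smallest ΔE) outward; the fourth line is the transition from n = n_f + 4 to n_f.
The Balmer series has all transitions ending at n_f = 2.

For H, the fourth line (δ-line) is the jump from n = 6 to n = 2:
E_6 = -13.6057 / 6² = -0.3779361 eV
E_2 = -13.6057 / 2² = -3.4014250 eV
ΔE = E_6 - E_2 = 3.0234889 eV

λ = hc/E = 1239.84 eV·nm / 3.0234889 eV
λ = 410.069 nm

This is the δ-line of the Balmer series in H.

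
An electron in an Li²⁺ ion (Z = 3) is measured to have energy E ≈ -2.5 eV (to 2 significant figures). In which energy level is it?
n = 7

The exact energy levels follow E_n = -13.6057 Z² / n² eV with Z = 3.

The measured value (-2.5 eV) is reported to only 2 significant figures, so we must test candidate n values and see which one matches to that precision.

Candidate energies:
  n = 5:  E = -13.6057 × 3² / 5² = -4.89805 eV
  n = 6:  E = -13.6057 × 3² / 6² = -3.40143 eV
  n = 7:  E = -13.6057 × 3² / 7² = -2.49901 eV  ← matches
  n = 8:  E = -13.6057 × 3² / 8² = -1.91330 eV
  n = 9:  E = -13.6057 × 3² / 9² = -1.51174 eV

Checking against the measurement of -2.5 eV (2 sig figs), only n = 7 agrees:
E_7 = -2.49901 eV, which rounds to -2.5 eV ✓

Therefore n = 7.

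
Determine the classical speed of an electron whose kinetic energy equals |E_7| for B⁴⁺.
1.563e+06 m/s (or 0.521% of c)

The binding energy at n = 7 for B⁴⁺ is:
E_7 = -13.6057 × 5²/7² = -6.941684 eV
|E_7| = 6.941684 eV

Convert to Joules:
KE = 6.941684 eV × (1.602177 × 10⁻¹⁹ J/eV) = 1.11218e-18 J

Using KE = ½mv²:
v = √(2·KE/m_e)
v = √(2 × 1.11218e-18 J / 9.10938 × 10⁻³¹ kg)
v = 1.563e+06 m/s

This is approximately 0.521% the speed of light.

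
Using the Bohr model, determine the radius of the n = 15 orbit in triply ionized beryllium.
2.9766 nm (or 29.7662 Å)

The Bohr radius formula is:
r_n = n² a₀ / Z

where a₀ = 0.0529177 nm is the Bohr radius.

For Be³⁺ (Z = 4) at n = 15:
r_15 = 15² × 0.0529177 nm / 4
r_15 = 225 × 0.0529177 nm / 4
r_15 = 11.90648 nm / 4
r_15 = 2.9766 nm

The electron orbits at approximately 2.9766 nm from the nucleus.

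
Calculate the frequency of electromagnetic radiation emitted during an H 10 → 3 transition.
3.326e+14 Hz

First, find the transition energy:
E_10 = -13.6057 / 10² = -0.136057 eV
E_3 = -13.6057 / 3² = -1.511744 eV
|ΔE| = |E_3 - E_10| = 1.375687 eV

Convert to Joules: E = 1.375687 eV × (1.602177 × 10⁻¹⁹ J/eV) = 2.20409e-19 J

Using E = hf:
f = E/h = 2.20409e-19 J / (6.62607 × 10⁻³⁴ J·s)
f = 3.326e+14 Hz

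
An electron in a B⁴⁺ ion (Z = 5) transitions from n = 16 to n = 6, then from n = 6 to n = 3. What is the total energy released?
36.465 eV

The energy levels of B⁴⁺ are E_n = -13.6057 × 5² / n² eV.

First transition (16 → 6):
ΔE₁ = |E_6 - E_16|
ΔE₁ = |-9.448402778 - (-1.328681641)| = 8.119721 eV

Second transition (6 → 3):
ΔE₂ = |E_3 - E_6|
ΔE₂ = |-37.793611111 - (-9.448402778)| = 28.345208 eV

Total energy released:
E_total = ΔE₁ + ΔE₂ = 8.119721 + 28.345208 = 36.465 eV

Note: This equals the direct transition 16 → 3: 36.465 eV ✓
Energy is conserved regardless of the path taken.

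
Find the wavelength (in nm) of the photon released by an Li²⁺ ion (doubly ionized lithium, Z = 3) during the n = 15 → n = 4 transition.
174.405 nm

First, find the transition energy using E_n = -13.6057 Z² / n² eV:
E_15 = -13.6057 × 3² / 15² = -0.5442280 eV
E_4 = -13.6057 × 3² / 4² = -7.6532063 eV

Photon energy: |ΔE| = |E_4 - E_15| = 7.1089783 eV

Convert to wavelength using E = hc/λ with hc = 1239.84 eV·nm:
λ = hc/E = 1239.84 eV·nm / 7.1089783 eV
λ = 174.405 nm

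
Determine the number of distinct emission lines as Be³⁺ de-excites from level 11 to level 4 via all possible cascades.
28

The electron can occupy levels n = 4, 5, ..., 11 during de-excitation — that is m = 11 - 4 + 1 = 8 distinct levels.

The number of distinct spectral lines equals the number of ways to choose 2 of these m levels (each pair gives one possible emission transition):

Number of lines = m(m-1)/2 = 8×7/2 = 28

These correspond to all possible transitions between the 8 levels:
11 → 10, 11 → 9, 11 → 8, 11 → 7, 11 → 6, 11 → 5, 11 → 4, 10 → 9...

Each transition produces a photon with a unique energy (and thus wavelength). This count does not depend on Z.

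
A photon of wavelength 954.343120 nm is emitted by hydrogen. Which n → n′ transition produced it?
n = 8 → n = 3

First, find the photon energy from the wavelength (hc = 1239.84 eV·nm):
E = hc/λ = 1239.84 eV·nm / 954.343120 nm = 1.2991554 eV

The energy levels of hydrogen satisfy E_n = -13.6057 / n² eV, so an emission n_i → n_f releases
ΔE = 13.6057 × (1/n_f² − 1/n_i²) eV.

Setting ΔE equal to the photon energy:
1/n_f² − 1/n_i² = 1.2991554 / 13.6057 = 0.095486112

Since 1/n_i² must be positive, we need 1/n_f² > 0.095486112, i.e. n_f ≤ 3. For each allowed n_f, solve n_i = (1/n_f² − 0.095486112)^(−1/2) and check whether it is a whole number:
  n_f = 1: 1/n_i² = 1.000000000 − 0.095486112 = 0.904513888 → n_i = 1.051  (not an integer) ✗
  n_f = 2: 1/n_i² = 0.250000000 − 0.095486112 = 0.154513888 → n_i = 2.544  (not an integer) ✗
  n_f = 3: 1/n_i² = 0.111111111 − 0.095486112 = 0.015624999 → n_i = 8.000  → integer, n_i = 8 ✓

Only n_f = 3 gives an integer upper level, n_i = 8.

The transition is from n = 8 to n = 3 (emission).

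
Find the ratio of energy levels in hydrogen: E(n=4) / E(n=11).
7.5625

Using E_n = -13.6057 Z² / n² eV with Z = 1:

E_4 = -13.6057 / 4² = -13.6057 / 16 = -0.850356250 eV
E_11 = -13.6057 / 11² = -13.6057 / 121 = -0.112443802 eV

The ratio is:
E_4/E_11 = (-0.850356250) / (-0.112443802)
E_4/E_11 = (-13.6057/16) / (-13.6057/121)
E_4/E_11 = 121/16
E_4/E_11 = 7.5625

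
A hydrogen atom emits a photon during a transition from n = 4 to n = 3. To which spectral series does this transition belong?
Paschen series

The spectral series in hydrogen are named based on the final (lower) energy level:
- Lyman series: n_final = 1 (ultraviolet)
- Balmer series: n_final = 2 (visible/near-UV)
- Paschen series: n_final = 3 (infrared)
- Brackett series: n_final = 4 (infrared)
- Pfund series: n_final = 5 (far infrared)

Since this transition ends at n = 3, it belongs to the Paschen series.

For reference, this 4 → 3 line has photon energy
ΔE = 13.6057 eV × (1/3² - 1/4²) = 0.661388194 eV,
corresponding to wavelength λ = hc/ΔE = 1239.84 eV·nm / 0.661388194 eV = 1874.603 nm in the infrared region.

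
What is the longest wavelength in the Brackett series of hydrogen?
4050.0673 nm

The longest wavelength corresponds to the smallest energy transition in the series.
The Brackett series has all transitions ending at n_f = 4.

For H, the first line (α-line) is the jump from n = 5 to n = 4:
E_5 = -13.6057 / 5² = -0.5442280000 eV
E_4 = -13.6057 / 4² = -0.8503562500 eV
ΔE = E_5 - E_4 = 0.3061282500 eV

λ = hc/E = 1239.84 eV·nm / 0.3061282500 eV
λ = 4050.0673 nm

This is the α-line of the Brackett series in H.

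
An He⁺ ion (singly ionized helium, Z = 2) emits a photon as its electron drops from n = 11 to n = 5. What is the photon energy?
1.7271 eV

The energy levels are E_n = -13.6057 Z² eV / n².

Energy at n = 11: E_11 = -13.6057 × 2² / 11² = -0.4497752 eV
Energy at n = 5: E_5 = -13.6057 × 2² / 5² = -2.1769120 eV

For emission (electron falling to lower state), the photon energy is:
E_photon = E_11 - E_5 = |-0.4497752 - (-2.1769120)|
E_photon = 1.7271 eV

This energy is carried away by the emitted photon.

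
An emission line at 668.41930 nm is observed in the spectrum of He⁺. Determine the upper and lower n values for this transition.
n = 13 → n = 5

First, find the photon energy from the wavelength (hc = 1239.84 eV·nm):
E = hc/λ = 1239.84 eV·nm / 668.41930 nm = 1.8548836 eV

The energy levels of He⁺ satisfy E_n = -13.6057 × 2² / n² eV, so an emission n_i → n_f releases
ΔE = 13.6057 × 2² × (1/n_f² − 1/n_i²) eV.

Setting ΔE equal to the photon energy:
1/n_f² − 1/n_i² = 1.8548836 / (13.6057 × 2²) = 0.034082840

Since 1/n_i² must be positive, we need 1/n_f² > 0.034082840, i.e. n_f ≤ 5. For each allowed n_f, solve n_i = (1/n_f² − 0.034082840)^(−1/2) and check whether it is a whole number:
  n_f = 1: 1/n_i² = 1.000000000 − 0.034082840 = 0.965917160 → n_i = 1.017  (not an integer) ✗
  n_f = 2: 1/n_i² = 0.250000000 − 0.034082840 = 0.215917160 → n_i = 2.152  (not an integer) ✗
  n_f = 3: 1/n_i² = 0.111111111 − 0.034082840 = 0.077028271 → n_i = 3.603  (not an integer) ✗
  n_f = 4: 1/n_i² = 0.062500000 − 0.034082840 = 0.028417160 → n_i = 5.932  (not an integer) ✗
  n_f = 5: 1/n_i² = 0.040000000 − 0.034082840 = 0.005917160 → n_i = 13.000  → integer, n_i = 13 ✓

Only n_f = 5 gives an integer upper level, n_i = 13.

The transition is from n = 13 to n = 5 (emission).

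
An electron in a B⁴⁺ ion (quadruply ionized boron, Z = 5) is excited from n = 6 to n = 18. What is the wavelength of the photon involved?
147.62 nm

First, find the transition energy using E_n = -13.6057 Z² / n² eV:
E_6 = -13.6057 × 5² / 6² = -9.448403 eV
E_18 = -13.6057 × 5² / 18² = -1.049823 eV

Photon energy: |ΔE| = |E_18 - E_6| = 8.398580 eV

Convert to wavelength using E = hc/λ with hc = 1239.84 eV·nm:
λ = hc/E = 1239.84 eV·nm / 8.398580 eV
λ = 147.62 nm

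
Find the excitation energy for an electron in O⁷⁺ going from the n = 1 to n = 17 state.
867.751773 eV

The energy levels of a hydrogen-like atom are E_n = -13.6057 Z² eV / n².

Energy at n = 1: E_1 = -13.6057 × 8² / 1² = -870.764800000 eV
Energy at n = 17: E_17 = -13.6057 × 8² / 17² = -3.013026990 eV

The excitation energy is the difference:
ΔE = E_17 - E_1
ΔE = -3.013026990 - (-870.764800000)
ΔE = 867.751773 eV

Since this is positive, energy must be absorbed (photon absorption).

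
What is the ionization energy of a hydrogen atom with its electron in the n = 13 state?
0.080507 eV

The ionization energy is the energy needed to remove the electron completely (n → ∞).

For hydrogen, E_n = -13.6057 eV / n².

At n = 13: E_13 = -13.6057 / 13² = -0.080507101 eV
At n = ∞: E_∞ = 0 eV

Ionization energy = E_∞ - E_13 = 0 - (-0.080507101) = 0.080507101 eV
Ionization energy ≈ 0.080507 eV

This is also called the binding energy of the electron in state n = 13.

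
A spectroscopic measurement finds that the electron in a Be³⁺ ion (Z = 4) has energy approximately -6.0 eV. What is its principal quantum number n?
n = 6

The exact energy levels follow E_n = -13.6057 Z² / n² eV with Z = 4.

The measured value (-6.0 eV) is reported to only 2 significant figures, so we must test candidate n values and see which one matches to that precision.

Candidate energies:
  n = 4:  E = -13.6057 × 4² / 4² = -13.60570 eV
  n = 5:  E = -13.6057 × 4² / 5² = -8.70765 eV
  n = 6:  E = -13.6057 × 4² / 6² = -6.04698 eV  ← matches
  n = 7:  E = -13.6057 × 4² / 7² = -4.44268 eV
  n = 8:  E = -13.6057 × 4² / 8² = -3.40143 eV

Checking against the measurement of -6.0 eV (2 sig figs), only n = 6 agrees:
E_6 = -6.04698 eV, which rounds to -6.0 eV ✓

Therefore n = 6.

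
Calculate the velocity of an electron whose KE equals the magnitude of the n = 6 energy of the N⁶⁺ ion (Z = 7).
2.55e+06 m/s (or 0.851% of c)

The binding energy at n = 6 for N⁶⁺ is:
E_6 = -13.6057 × 7²/6² = -18.51887 eV
|E_6| = 18.51887 eV

Convert to Joules:
KE = 18.51887 eV × (1.602177 × 10⁻¹⁹ J/eV) = 2.9671e-18 J

Using KE = ½mv²:
v = √(2·KE/m_e)
v = √(2 × 2.9671e-18 J / 9.10938 × 10⁻³¹ kg)
v = 2.55e+06 m/s

This is approximately 0.851% the speed of light.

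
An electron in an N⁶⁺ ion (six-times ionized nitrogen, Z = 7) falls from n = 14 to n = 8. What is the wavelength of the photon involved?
176.73021 nm

First, find the transition energy using E_n = -13.6057 Z² / n² eV:
E_14 = -13.6057 × 7² / 14² = -3.401425000 eV
E_8 = -13.6057 × 7² / 8² = -10.416864063 eV

Photon energy: |ΔE| = |E_8 - E_14| = 7.015439063 eV

Convert to wavelength using E = hc/λ with hc = 1239.84 eV·nm:
λ = hc/E = 1239.84 eV·nm / 7.015439063 eV
λ = 176.73021 nm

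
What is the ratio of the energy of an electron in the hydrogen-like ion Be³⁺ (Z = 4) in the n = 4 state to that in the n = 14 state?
12.250

Using E_n = -13.6057 Z² / n² eV with Z = 4:

E_4 = -13.6057 × 4² / 4² = -217.6912 / 16 = -13.605700000 eV
E_14 = -13.6057 × 4² / 14² = -217.6912 / 196 = -1.110669388 eV

The ratio is:
E_4/E_14 = (-13.605700000) / (-1.110669388)
E_4/E_14 = (-217.6912/16) / (-217.6912/196)
E_4/E_14 = 196/16
E_4/E_14 = 12.250
(Note: the Z² factors cancel in the ratio.)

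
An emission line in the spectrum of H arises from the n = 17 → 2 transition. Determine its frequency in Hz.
8.11078e+14 Hz

First, find the transition energy:
E_17 = -13.6057 / 17² = -0.04707855 eV
E_2 = -13.6057 / 2² = -3.40142500 eV
|ΔE| = |E_2 - E_17| = 3.35434645 eV

Convert to Joules: E = 3.35434645 eV × (1.602177 × 10⁻¹⁹ J/eV) = 5.3742567e-19 J

Using E = hf:
f = E/h = 5.3742567e-19 J / (6.62607 × 10⁻³⁴ J·s)
f = 8.11078e+14 Hz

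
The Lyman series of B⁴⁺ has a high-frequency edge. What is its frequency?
8.225e+16 Hz

The series limit corresponds to the transition from n = ∞ to n = 1.
This is the highest energy (shortest wavelength) transition in the Lyman series.

E_∞ = 0 eV
E_1 = -13.6057 × 5² / 1² = -340.1425 eV

Energy at series limit:
ΔE = E_∞ - E_1 = 0 - (-340.1425) = 340.1425 eV
E = 340.1425 eV × (1.602177 × 10⁻¹⁹ J/eV) = 5.44968e-17 J
f = E/h = 5.44968e-17 J / (6.62607 × 10⁻³⁴ J·s) = 8.225e+16 Hz

This energy equals the ionization energy from the n = 1 state of B⁴⁺.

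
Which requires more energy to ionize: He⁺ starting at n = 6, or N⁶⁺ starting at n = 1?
N⁶⁺ at n = 1 (E = -666.679 eV)

Using E_n = -13.6057 Z² / n² eV:

He⁺ (Z = 2) at n = 6:
E = -13.6057 × 2² / 6² = -13.6057 × 4 / 36 = -1.511744 eV

N⁶⁺ (Z = 7) at n = 1:
E = -13.6057 × 7² / 1² = -13.6057 × 49 / 1 = -666.679300 eV

Since -666.679300 eV < -1.511744 eV,
N⁶⁺ at n = 1 is more tightly bound (requires more energy to ionize).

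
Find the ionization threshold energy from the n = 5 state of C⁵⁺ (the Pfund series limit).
19.5922 eV

The series limit corresponds to the transition from n = ∞ to n = 5.
This is the highest energy (shortest wavelength) transition in the Pfund series.

E_∞ = 0 eV
E_5 = -13.6057 × 6² / 5² = -19.5922 eV

Energy at series limit:
ΔE = E_∞ - E_5 = 0 - (-19.5922) = 19.5922 eV

This energy equals the ionization energy from the n = 5 state of C⁵⁺.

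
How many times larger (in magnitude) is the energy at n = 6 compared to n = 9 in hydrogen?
2.250

Using E_n = -13.6057 Z² / n² eV with Z = 1:

E_6 = -13.6057 / 6² = -13.6057 / 36 = -0.377936111 eV
E_9 = -13.6057 / 9² = -13.6057 / 81 = -0.167971605 eV

The ratio is:
E_6/E_9 = (-0.377936111) / (-0.167971605)
E_6/E_9 = (-13.6057/36) / (-13.6057/81)
E_6/E_9 = 81/36
E_6/E_9 = 2.250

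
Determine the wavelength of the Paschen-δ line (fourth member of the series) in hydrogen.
1004.6698 nm

The lines of a series are numbered from the longest wavelength (smallest ΔE) outward; the fourth line is the transition from n = n_f + 4 to n_f.
The Paschen series has all transitions ending at n_f = 3.

For H, the fourth line (δ-line) is the jump from n = 7 to n = 3:
E_7 = -13.6057 / 7² = -0.277667347 eV
E_3 = -13.6057 / 3² = -1.511744444 eV
ΔE = E_7 - E_3 = 1.234077097 eV

λ = hc/E = 1239.84 eV·nm / 1.234077097 eV
λ = 1004.6698 nm

This is the δ-line of the Paschen series in H.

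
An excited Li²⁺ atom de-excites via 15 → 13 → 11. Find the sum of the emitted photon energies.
0.46777 eV

The energy levels of Li²⁺ are E_n = -13.6057 × 3² / n² eV.

First transition (15 → 13):
ΔE₁ = |E_13 - E_15|
ΔE₁ = |-0.72456390533 - (-0.54422800000)| = 0.18033591 eV

Second transition (13 → 11):
ΔE₂ = |E_11 - E_13|
ΔE₂ = |-1.01199421488 - (-0.72456390533)| = 0.28743031 eV

Total energy released:
E_total = ΔE₁ + ΔE₂ = 0.18033591 + 0.28743031 = 0.46777 eV

Note: This equals the direct transition 15 → 11: 0.46777 eV ✓
Energy is conserved regardless of the path taken.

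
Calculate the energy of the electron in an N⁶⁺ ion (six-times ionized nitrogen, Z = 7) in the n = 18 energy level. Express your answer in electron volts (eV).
-2.058 eV

The energy levels of a hydrogen-like atom are given by:
E_n = -13.6057 Z² / n² eV  (with Z = 7 for N⁶⁺)

For n = 18:
E_18 = -13.6057 × 7² / 18²
E_18 = -13.6057 × 49 / 324
E_18 = -2.058 eV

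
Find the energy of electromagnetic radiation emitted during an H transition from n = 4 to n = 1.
12.75534 eV

The energy levels are E_n = -13.6057 eV / n².

Energy at n = 4: E_4 = -13.6057 / 4² = -0.85035625 eV
Energy at n = 1: E_1 = -13.6057 / 1² = -13.60570000 eV

For emission (electron falling to lower state), the photon energy is:
E_photon = E_4 - E_1 = |-0.85035625 - (-13.60570000)|
E_photon = 12.75534 eV

This energy is carried away by the emitted photon.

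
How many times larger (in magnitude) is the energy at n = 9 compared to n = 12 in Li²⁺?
1.77778

Using E_n = -13.6057 Z² / n² eV with Z = 3:

E_9 = -13.6057 × 3² / 9² = -122.4513 / 81 = -1.51174444444 eV
E_12 = -13.6057 × 3² / 12² = -122.4513 / 144 = -0.85035625000 eV

The ratio is:
E_9/E_12 = (-1.51174444444) / (-0.85035625000)
E_9/E_12 = (-122.4513/81) / (-122.4513/144)
E_9/E_12 = 144/81
E_9/E_12 = 1.77778
(Note: the Z² factors cancel in the ratio.)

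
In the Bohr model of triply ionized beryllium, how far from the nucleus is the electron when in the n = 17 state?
3.8233 nm (or 38.2331 Å)

The Bohr radius formula is:
r_n = n² a₀ / Z

where a₀ = 0.0529177 nm is the Bohr radius.

For Be³⁺ (Z = 4) at n = 17:
r_17 = 17² × 0.0529177 nm / 4
r_17 = 289 × 0.0529177 nm / 4
r_17 = 15.29322 nm / 4
r_17 = 3.8233 nm

The electron orbits at approximately 3.8233 nm from the nucleus.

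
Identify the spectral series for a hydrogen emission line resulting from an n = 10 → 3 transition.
Paschen series

The spectral series in hydrogen are named based on the final (lower) energy level:
- Lyman series: n_final = 1 (ultraviolet)
- Balmer series: n_final = 2 (visible/near-UV)
- Paschen series: n_final = 3 (infrared)
- Brackett series: n_final = 4 (infrared)
- Pfund series: n_final = 5 (far infrared)

Since this transition ends at n = 3, it belongs to the Paschen series.

For reference, this 10 → 3 line has photon energy
ΔE = 13.6057 eV × (1/3² - 1/10²) = 1.3756874 eV,
corresponding to wavelength λ = hc/ΔE = 1239.84 eV·nm / 1.3756874 eV = 901.251 nm in the infrared region.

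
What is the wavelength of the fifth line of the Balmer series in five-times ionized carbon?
11.03 nm

The lines of a series are numbered from the longest wavelength (smallest ΔE) outward; the fifth line is the transition from n = n_f + 5 to n_f.
The Balmer series has all transitions ending at n_f = 2.

For C⁵⁺ (Z = 6), the fifth line (ε-line) is the jump from n = 7 to n = 2:
E_7 = -13.6057 × 6² / 7² = -9.9960 eV
E_2 = -13.6057 × 6² / 2² = -122.4513 eV
ΔE = E_7 - E_2 = 112.4553 eV

λ = hc/E = 1239.84 eV·nm / 112.4553 eV
λ = 11.03 nm

This is the ε-line of the Balmer series in C⁵⁺.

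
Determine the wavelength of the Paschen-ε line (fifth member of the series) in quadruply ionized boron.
38.1737 nm

The lines of a series are numbered from the longest wavelength (smallest ΔE) outward; the fifth line is the transition from n = n_f + 5 to n_f.
The Paschen series has all transitions ending at n_f = 3.

For B⁴⁺ (Z = 5), the fifth line (ε-line) is the jump from n = 8 to n = 3:
E_8 = -13.6057 × 5² / 8² = -5.314727 eV
E_3 = -13.6057 × 5² / 3² = -37.793611 eV
ΔE = E_8 - E_3 = 32.478884 eV

λ = hc/E = 1239.84 eV·nm / 32.478884 eV
λ = 38.1737 nm

This is the ε-line of the Paschen series in B⁴⁺.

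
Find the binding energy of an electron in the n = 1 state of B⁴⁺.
340.14250 eV

The ionization energy is the energy needed to remove the electron completely (n → ∞).

For a hydrogen-like ion with Z = 5, E_n = -13.6057 Z² / n² eV.

At n = 1: E_1 = -13.6057 × 5² / 1² = -340.14250000 eV
At n = ∞: E_∞ = 0 eV

Ionization energy = E_∞ - E_1 = 0 - (-340.14250000) = 340.14250000 eV
Ionization energy ≈ 340.14250 eV

This is also called the binding energy of the electron in state n = 1.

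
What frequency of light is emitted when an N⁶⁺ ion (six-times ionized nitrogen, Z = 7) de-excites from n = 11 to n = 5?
5.11584e+15 Hz

First, find the transition energy:
E_11 = -13.6057 × 7² / 11² = -5.5097463 eV
E_5 = -13.6057 × 7² / 5² = -26.6671720 eV
|ΔE| = |E_5 - E_11| = 21.1574257 eV

Convert to Joules: E = 21.1574257 eV × (1.602177 × 10⁻¹⁹ J/eV) = 3.3897941e-18 J

Using E = hf:
f = E/h = 3.3897941e-18 J / (6.62607 × 10⁻³⁴ J·s)
f = 5.11584e+15 Hz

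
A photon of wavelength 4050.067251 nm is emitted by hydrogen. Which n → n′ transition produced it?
n = 5 → n = 4

First, find the photon energy from the wavelength (hc = 1239.84 eV·nm):
E = hc/λ = 1239.84 eV·nm / 4050.067251 nm = 0.30612825 eV

The energy levels of hydrogen satisfy E_n = -13.6057 / n² eV, so an emission n_i → n_f releases
ΔE = 13.6057 × (1/n_f² − 1/n_i²) eV.

Setting ΔE equal to the photon energy:
1/n_f² − 1/n_i² = 0.30612825 / 13.6057 = 0.022500000

Since 1/n_i² must be positive, we need 1/n_f² > 0.022500000, i.e. n_f ≤ 6. For each allowed n_f, solve n_i = (1/n_f² − 0.022500000)^(−1/2) and check whether it is a whole number:
  n_f = 1: 1/n_i² = 1.000000000 − 0.022500000 = 0.977500000 → n_i = 1.011  (not an integer) ✗
  n_f = 2: 1/n_i² = 0.250000000 − 0.022500000 = 0.227500000 → n_i = 2.097  (not an integer) ✗
  n_f = 3: 1/n_i² = 0.111111111 − 0.022500000 = 0.088611111 → n_i = 3.359  (not an integer) ✗
  n_f = 4: 1/n_i² = 0.062500000 − 0.022500000 = 0.040000000 → n_i = 5.000  → integer, n_i = 5 ✓
  n_f = 5: 1/n_i² = 0.040000000 − 0.022500000 = 0.017500000 → n_i = 7.559  (not an integer) ✗
  n_f = 6: 1/n_i² = 0.027777778 − 0.022500000 = 0.005277778 → n_i = 13.765  (not an integer) ✗

Only n_f = 4 gives an integer upper level, n_i = 5.

The transition is from n = 5 to n = 4 (emission).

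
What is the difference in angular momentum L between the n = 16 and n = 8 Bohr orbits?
8.437e-34 J·s (or 8ℏ)

In the Bohr model, L_n = nℏ where ℏ = 1.05457e-34 J·s.

L_16 = 16ℏ = 1.68731e-33 J·s
L_8 = 8ℏ = 8.43656e-34 J·s

ΔL = L_16 - L_8 = (16 - 8)ℏ = 8ℏ
ΔL = 8 × 1.05457e-34 J·s = 8.437e-34 J·s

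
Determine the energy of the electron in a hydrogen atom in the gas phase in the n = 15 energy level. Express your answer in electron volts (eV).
-0.06047 eV

The energy levels of a hydrogen-like atom are given by:
E_n = -13.6057 eV / n²

For n = 15:
E_15 = -13.6057 eV / 15²
E_15 = -13.6057 eV / 225
E_15 = -0.06047 eV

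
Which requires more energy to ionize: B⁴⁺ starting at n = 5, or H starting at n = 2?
B⁴⁺ at n = 5 (E = -13.606 eV)

Using E_n = -13.6057 Z² / n² eV:

B⁴⁺ (Z = 5) at n = 5:
E = -13.6057 × 5² / 5² = -13.6057 × 25 / 25 = -13.605700 eV

H (Z = 1) at n = 2:
E = -13.6057 × 1² / 2² = -13.6057 × 1 / 4 = -3.401425 eV

Since -13.605700 eV < -3.401425 eV,
B⁴⁺ at n = 5 is more tightly bound (requires more energy to ionize).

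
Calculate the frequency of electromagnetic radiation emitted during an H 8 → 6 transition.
3.99807e+13 Hz

First, find the transition energy:
E_8 = -13.6057 / 8² = -0.212589063 eV
E_6 = -13.6057 / 6² = -0.377936111 eV
|ΔE| = |E_6 - E_8| = 0.165347048 eV

Convert to Joules: E = 0.165347048 eV × (1.602177 × 10⁻¹⁹ J/eV) = 2.6491524e-20 J

Using E = hf:
f = E/h = 2.6491524e-20 J / (6.62607 × 10⁻³⁴ J·s)
f = 3.99807e+13 Hz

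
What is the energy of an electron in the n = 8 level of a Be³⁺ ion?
-3.40 eV

For hydrogen-like ions, the energy levels scale with Z²:
E_n = -13.6057 Z² / n² eV

For Be³⁺ (Z = 4) at n = 8:
E_8 = -13.6057 × 4² / 8²
E_8 = -13.6057 × 16 / 64
E_8 = -217.6912 / 64
E_8 = -3.40 eV

The energy is 16 times more negative than hydrogen at the same n due to the stronger nuclear charge.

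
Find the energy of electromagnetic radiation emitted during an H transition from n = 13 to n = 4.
0.769849 eV

The energy levels are E_n = -13.6057 eV / n².

Energy at n = 13: E_13 = -13.6057 / 13² = -0.080507101 eV
Energy at n = 4: E_4 = -13.6057 / 4² = -0.850356250 eV

For emission (electron falling to lower state), the photon energy is:
E_photon = E_13 - E_4 = |-0.080507101 - (-0.850356250)|
E_photon = 0.769849 eV

This energy is carried away by the emitted photon.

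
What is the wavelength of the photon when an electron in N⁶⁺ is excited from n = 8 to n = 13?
191.56936 nm

First, find the transition energy using E_n = -13.6057 Z² / n² eV:
E_8 = -13.6057 × 7² / 8² = -10.416864063 eV
E_13 = -13.6057 × 7² / 13² = -3.944847929 eV

Photon energy: |ΔE| = |E_13 - E_8| = 6.472016134 eV

Convert to wavelength using E = hc/λ with hc = 1239.84 eV·nm:
λ = hc/E = 1239.84 eV·nm / 6.472016134 eV
λ = 191.56936 nm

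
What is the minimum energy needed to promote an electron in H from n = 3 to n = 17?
1.464666 eV

The energy levels of a hydrogen-like atom are E_n = -13.6057 eV / n².

Energy at n = 3: E_3 = -13.6057 / 3² = -1.511744444 eV
Energy at n = 17: E_17 = -13.6057 / 17² = -0.047078547 eV

The excitation energy is the difference:
ΔE = E_17 - E_3
ΔE = -0.047078547 - (-1.511744444)
ΔE = 1.464666 eV

Since this is positive, energy must be absorbed (photon absorption).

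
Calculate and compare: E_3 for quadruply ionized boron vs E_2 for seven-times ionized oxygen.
O⁷⁺ at n = 2 (E = -217.691 eV)

Using E_n = -13.6057 Z² / n² eV:

B⁴⁺ (Z = 5) at n = 3:
E = -13.6057 × 5² / 3² = -13.6057 × 25 / 9 = -37.793611 eV

O⁷⁺ (Z = 8) at n = 2:
E = -13.6057 × 8² / 2² = -13.6057 × 64 / 4 = -217.691200 eV

Since -217.691200 eV < -37.793611 eV,
O⁷⁺ at n = 2 is more tightly bound (requires more energy to ionize).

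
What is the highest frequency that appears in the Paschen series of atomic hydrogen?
3.65538e+14 Hz

The series limit corresponds to the transition from n = ∞ to n = 3.
This is the highest energy (shortest wavelength) transition in the Paschen series.

E_∞ = 0 eV
E_3 = -13.6057 / 3² = -1.51174444 eV

Energy at series limit:
ΔE = E_∞ - E_3 = 0 - (-1.51174444) = 1.51174444 eV
E = 1.51174444 eV × (1.602177 × 10⁻¹⁹ J/eV) = 2.4220822e-19 J
f = E/h = 2.4220822e-19 J / (6.62607 × 10⁻³⁴ J·s) = 3.65538e+14 Hz

This energy equals the ionization energy from the n = 3 state of hydrogen.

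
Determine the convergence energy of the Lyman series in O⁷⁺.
870.76 eV

The series limit corresponds to the transition from n = ∞ to n = 1.
This is the highest energy (shortest wavelength) transition in the Lyman series.

E_∞ = 0 eV
E_1 = -13.6057 × 8² / 1² = -870.76 eV

Energy at series limit:
ΔE = E_∞ - E_1 = 0 - (-870.76) = 870.76 eV

This energy equals the ionization energy from the n = 1 state of O⁷⁺.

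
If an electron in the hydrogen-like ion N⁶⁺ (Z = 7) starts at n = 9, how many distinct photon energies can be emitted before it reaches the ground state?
36

The electron can occupy levels n = 1, 2, ..., 9 during de-excitation — that is m = 9 - 1 + 1 = 9 distinct levels.

The number of distinct spectral lines equals the number of ways to choose 2 of these m levels (each pair gives one possible emission transition):

Number of lines = m(m-1)/2 = 9×8/2 = 36

These correspond to all possible transitions between the 9 levels:
9 → 8, 9 → 7, 9 → 6, 9 → 5, 9 → 4, 9 → 3, 9 → 2, 9 → 1...

Each transition produces a photon with a unique energy (and thus wavelength). This count does not depend on Z.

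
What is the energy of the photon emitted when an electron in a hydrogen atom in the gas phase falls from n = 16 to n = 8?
0.159 eV

The energy levels are E_n = -13.6057 eV / n².

Energy at n = 16: E_16 = -13.6057 / 16² = -0.053147 eV
Energy at n = 8: E_8 = -13.6057 / 8² = -0.212589 eV

For emission (electron falling to lower state), the photon energy is:
E_photon = E_16 - E_8 = |-0.053147 - (-0.212589)|
E_photon = 0.159 eV

This energy is carried away by the emitted photon.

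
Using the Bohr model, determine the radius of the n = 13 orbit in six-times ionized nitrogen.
1.2776 nm (or 12.7758 Å)

The Bohr radius formula is:
r_n = n² a₀ / Z

where a₀ = 0.0529177 nm is the Bohr radius.

For N⁶⁺ (Z = 7) at n = 13:
r_13 = 13² × 0.0529177 nm / 7
r_13 = 169 × 0.0529177 nm / 7
r_13 = 8.94309 nm / 7
r_13 = 1.2776 nm

The electron orbits at approximately 1.2776 nm from the nucleus.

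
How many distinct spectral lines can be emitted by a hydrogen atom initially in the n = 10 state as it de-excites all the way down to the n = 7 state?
6

The electron can occupy levels n = 7, 8, ..., 10 during de-excitation — that is m = 10 - 7 + 1 = 4 distinct levels.

The number of distinct spectral lines equals the number of ways to choose 2 of these m levels (each pair gives one possible emission transition):

Number of lines = m(m-1)/2 = 4×3/2 = 6

These correspond to all possible transitions between the 4 levels:
10 → 9, 10 → 8, 10 → 7, 9 → 8, 9 → 7, 8 → 7

Each transition produces a photon with a unique energy (and thus wavelength). This count does not depend on Z.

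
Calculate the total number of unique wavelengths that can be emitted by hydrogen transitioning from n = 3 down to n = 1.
3

The electron can occupy levels n = 1, 2, ..., 3 during de-excitation — that is m = 3 - 1 + 1 = 3 distinct levels.

The number of distinct spectral lines equals the number of ways to choose 2 of these m levels (each pair gives one possible emission transition):

Number of lines = m(m-1)/2 = 3×2/2 = 3

These correspond to all possible transitions between the 3 levels:
3 → 2, 3 → 1, 2 → 1

Each transition produces a photon with a unique energy (and thus wavelength). This count does not depend on Z.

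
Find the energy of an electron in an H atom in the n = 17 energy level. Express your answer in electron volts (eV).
-0.0471 eV

The energy levels of a hydrogen-like atom are given by:
E_n = -13.6057 eV / n²

For n = 17:
E_17 = -13.6057 eV / 17²
E_17 = -13.6057 eV / 289
E_17 = -0.0471 eV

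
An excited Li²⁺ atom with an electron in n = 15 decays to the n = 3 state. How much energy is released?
13.06147 eV

The energy levels are E_n = -13.6057 Z² eV / n².

Energy at n = 15: E_15 = -13.6057 × 3² / 15² = -0.54422800 eV
Energy at n = 3: E_3 = -13.6057 × 3² / 3² = -13.60570000 eV

For emission (electron falling to lower state), the photon energy is:
E_photon = E_15 - E_3 = |-0.54422800 - (-13.60570000)|
E_photon = 13.06147 eV

This energy is carried away by the emitted photon.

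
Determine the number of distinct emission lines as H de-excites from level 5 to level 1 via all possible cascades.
10

The electron can occupy levels n = 1, 2, ..., 5 during de-excitation — that is m = 5 - 1 + 1 = 5 distinct levels.

The number of distinct spectral lines equals the number of ways to choose 2 of these m levels (each pair gives one possible emission transition):

Number of lines = m(m-1)/2 = 5×4/2 = 10

These correspond to all possible transitions between the 5 levels:
5 → 4, 5 → 3, 5 → 2, 5 → 1, 4 → 3, 4 → 2, 4 → 1, 3 → 2...

Each transition produces a photon with a unique energy (and thus wavelength). This count does not depend on Z.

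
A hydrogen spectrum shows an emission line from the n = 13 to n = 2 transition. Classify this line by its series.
Balmer series

The spectral series in hydrogen are named based on the final (lower) energy level:
- Lyman series: n_final = 1 (ultraviolet)
- Balmer series: n_final = 2 (visible/near-UV)
- Paschen series: n_final = 3 (infrared)
- Brackett series: n_final = 4 (infrared)
- Pfund series: n_final = 5 (far infrared)

Since this transition ends at n = 2, it belongs to the Balmer series.

For reference, this 13 → 2 line has photon energy
ΔE = 13.6057 eV × (1/2² - 1/13²) = 3.320917899 eV,
corresponding to wavelength λ = hc/ΔE = 1239.84 eV·nm / 3.320917899 eV = 373.34256 nm in the visible/near-UV region.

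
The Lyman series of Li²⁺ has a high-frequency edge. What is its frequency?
2.96e+16 Hz

The series limit corresponds to the transition from n = ∞ to n = 1.
This is the highest energy (shortest wavelength) transition in the Lyman series.

E_∞ = 0 eV
E_1 = -13.6057 × 3² / 1² = -122.4513 eV

Energy at series limit:
ΔE = E_∞ - E_1 = 0 - (-122.4513) = 122.4513 eV
E = 122.4513 eV × (1.602177 × 10⁻¹⁹ J/eV) = 1.9619e-17 J
f = E/h = 1.9619e-17 J / (6.62607 × 10⁻³⁴ J·s) = 2.96e+16 Hz

This energy equals the ionization energy from the n = 1 state of Li²⁺.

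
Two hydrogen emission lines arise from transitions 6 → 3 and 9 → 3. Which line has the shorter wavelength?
9 → 3

Calculate the energy for each transition:

Transition 6 → 3:
ΔE₁ = |E_3 - E_6| = |-13.6057/3² - (-13.6057/6²)|
ΔE₁ = |-1.5117444444 - (-0.3779361111)| = 1.1338083 eV

Transition 9 → 3:
ΔE₂ = |E_3 - E_9| = |-13.6057/3² - (-13.6057/9²)|
ΔE₂ = |-1.5117444444 - (-0.1679716049)| = 1.3437728 eV

Since 1.3437728 eV > 1.1338083 eV, the transition 9 → 3 emits the more energetic photon.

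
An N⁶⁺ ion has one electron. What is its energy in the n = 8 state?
-10.4169 eV

For hydrogen-like ions, the energy levels scale with Z²:
E_n = -13.6057 Z² / n² eV

For N⁶⁺ (Z = 7) at n = 8:
E_8 = -13.6057 × 7² / 8²
E_8 = -13.6057 × 49 / 64
E_8 = -666.6793 / 64
E_8 = -10.4169 eV

The energy is 49 times more negative than hydrogen at the same n due to the stronger nuclear charge.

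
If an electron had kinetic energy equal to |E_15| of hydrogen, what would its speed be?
1.45846e+05 m/s (or 0.04865% of c)

The binding energy at n = 15 for hydrogen is:
E_15 = -13.6057/15² = -0.0604697778 eV
|E_15| = 0.0604697778 eV

Convert to Joules:
KE = 0.0604697778 eV × (1.602177 × 10⁻¹⁹ J/eV) = 9.6883287e-21 J

Using KE = ½mv²:
v = √(2·KE/m_e)
v = √(2 × 9.6883287e-21 J / 9.10938 × 10⁻³¹ kg)
v = 1.45846e+05 m/s

This is approximately 0.04865% the speed of light.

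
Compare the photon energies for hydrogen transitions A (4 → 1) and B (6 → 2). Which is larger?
4 → 1

Calculate the energy for each transition:

Transition 4 → 1:
ΔE₁ = |E_1 - E_4| = |-13.6057/1² - (-13.6057/4²)|
ΔE₁ = |-13.60570000000 - (-0.85035625000)| = 12.75534375 eV

Transition 6 → 2:
ΔE₂ = |E_2 - E_6| = |-13.6057/2² - (-13.6057/6²)|
ΔE₂ = |-3.40142500000 - (-0.37793611111)| = 3.02348889 eV

Since 12.75534375 eV > 3.02348889 eV, the transition 4 → 1 emits the more energetic photon.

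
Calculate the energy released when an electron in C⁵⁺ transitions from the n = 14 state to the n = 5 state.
17.09 eV

The energy levels are E_n = -13.6057 Z² eV / n².

Energy at n = 14: E_14 = -13.6057 × 6² / 14² = -2.49901 eV
Energy at n = 5: E_5 = -13.6057 × 6² / 5² = -19.59221 eV

For emission (electron falling to lower state), the photon energy is:
E_photon = E_14 - E_5 = |-2.49901 - (-19.59221)|
E_photon = 17.09 eV

This energy is carried away by the emitted photon.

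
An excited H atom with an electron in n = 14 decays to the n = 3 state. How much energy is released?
1.442 eV

The energy levels are E_n = -13.6057 eV / n².

Energy at n = 14: E_14 = -13.6057 / 14² = -0.069417 eV
Energy at n = 3: E_3 = -13.6057 / 3² = -1.511744 eV

For emission (electron falling to lower state), the photon energy is:
E_photon = E_14 - E_3 = |-0.069417 - (-1.511744)|
E_photon = 1.442 eV

This energy is carried away by the emitted photon.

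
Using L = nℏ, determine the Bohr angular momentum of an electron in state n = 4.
4.21829e-34 J·s (or 4ℏ)

In the Bohr model, angular momentum is quantized:
L = nℏ

where ℏ = h/(2π) = 1.0545718e-34 J·s

For n = 4:
L = 4 × 1.0545718e-34 J·s
L = 4.21829e-34 J·s

This can also be written as L = 4ℏ.
The angular momentum is an integer multiple of the reduced Planck constant.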